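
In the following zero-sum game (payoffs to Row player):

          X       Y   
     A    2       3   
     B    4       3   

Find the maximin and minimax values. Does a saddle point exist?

Maximin = 3, Minimax = 3, Saddle: True

Work:
Row minimums: [2, 3] → maximin = 3
Column maximums: [4, 3] → minimax = 3
Saddle point exists! Game value = 3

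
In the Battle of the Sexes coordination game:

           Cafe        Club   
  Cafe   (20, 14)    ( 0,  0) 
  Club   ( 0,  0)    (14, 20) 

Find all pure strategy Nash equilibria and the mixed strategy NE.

Pure NE: (Cafe, Cafe) and (Club, Club); Mixed NE: p = 0.5882, q = 0.4118

Work:
Check pure NE:
(Cafe, Cafe): (20, 14) - no unilateral deviation beneficial
(Club, Club): (14, 20) - no unilateral deviation beneficial
Mixed NE: P1 plays Cafe with p = 0.5882, P2 plays Cafe with q = 0.4118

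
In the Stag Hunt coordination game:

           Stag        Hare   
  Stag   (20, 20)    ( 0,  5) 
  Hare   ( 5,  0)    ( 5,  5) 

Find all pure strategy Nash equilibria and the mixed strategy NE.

Pure NE: (Stag, Stag) and (Hare, Hare); Mixed NE: p = 0.25, q = 0.25

Work:
Check pure NE:
(Stag, Stag): (20, 20) - no unilateral deviation beneficial
(Hare, Hare): (5, 5) - no unilateral deviation beneficial
Mixed NE: P1 plays Stag with p = 0.25, P2 plays Stag with q = 0.25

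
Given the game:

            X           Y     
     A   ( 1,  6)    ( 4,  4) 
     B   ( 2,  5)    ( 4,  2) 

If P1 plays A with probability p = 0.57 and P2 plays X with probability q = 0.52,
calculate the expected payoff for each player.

E[P1] = 2.6636, E[P2] = 4.4036

Work:
E[P1] = p·q·π₁(A,X) + p·(1-q)·π₁(A,Y) + (1-p)·q·π₁(B,X) + (1-p)·(1-q)·π₁(B,Y)
= 0.57·0.52·1 + 0.57·0.48·4 + 0.43·0.52·2 + 0.43·0.48·4
= 2.6636

E[P2] = 4.4036 (similar calculation)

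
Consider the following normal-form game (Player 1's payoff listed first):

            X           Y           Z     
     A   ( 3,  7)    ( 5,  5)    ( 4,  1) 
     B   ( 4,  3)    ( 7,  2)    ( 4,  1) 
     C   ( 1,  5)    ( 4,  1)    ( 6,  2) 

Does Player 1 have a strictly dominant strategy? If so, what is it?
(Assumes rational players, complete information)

No strictly dominant strategy exists for Player 1

Work:
A strategy strictly dominates another if it gives a strictly higher payoff against every opponent action. Compare each pair of P1's strategies column-by-column:
  A vs B: [3 vs 4, 5 vs 7, 4 vs 4] → A does not strictly dominate B (column X: 3 ≤ 4)
  A vs C: [3 vs 1, 5 vs 4, 4 vs 6] → A does not strictly dominate C (column Z: 4 ≤ 6)
  B vs A: [4 vs 3, 7 vs 5, 4 vs 4] → B does not strictly dominate A (column Z: 4 ≤ 4)
  B vs C: [4 vs 1, 7 vs 4, 4 vs 6] → B does not strictly dominate C (column Z: 4 ≤ 6)
  C vs A: [1 vs 3, 4 vs 5, 6 vs 4] → C does not strictly dominate A (column X: 1 ≤ 3)
  C vs B: [1 vs 4, 4 vs 7, 6 vs 4] → C does not strictly dominate B (column X: 1 ≤ 4)
No single strategy strictly dominates all others → no strictly dominant strategy.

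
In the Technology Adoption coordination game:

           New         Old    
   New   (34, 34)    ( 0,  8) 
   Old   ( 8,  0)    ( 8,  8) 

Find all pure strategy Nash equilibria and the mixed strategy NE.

Pure NE: (New, New) and (Old, Old); Mixed NE: p = 0.2353, q = 0.2353

Work:
Check pure NE:
(New, New): (34, 34) - no unilateral deviation beneficial
(Old, Old): (8, 8) - no unilateral deviation beneficial
Mixed NE: P1 plays New with p = 0.2353, P2 plays New with q = 0.2353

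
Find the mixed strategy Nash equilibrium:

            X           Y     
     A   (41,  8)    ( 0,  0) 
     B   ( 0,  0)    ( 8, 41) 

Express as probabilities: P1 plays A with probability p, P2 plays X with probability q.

p = 0.8367, q = 0.1633

Work:
Find probabilities that make opponent indifferent:
P2 chooses q to make P1 indifferent between A and B
P1 chooses p to make P2 indifferent between X and Y
Mixed NE: P1 plays (A: 0.8367, B: 0.1633), P2 plays (X: 0.1633, Y: 0.8367)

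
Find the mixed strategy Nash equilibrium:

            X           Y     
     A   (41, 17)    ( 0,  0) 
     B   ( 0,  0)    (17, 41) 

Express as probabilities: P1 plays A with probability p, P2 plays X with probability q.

p = 0.7069, q = 0.2931

Work:
Find probabilities that make opponent indifferent:
P2 chooses q to make P1 indifferent between A and B
P1 chooses p to make P2 indifferent between X and Y
Mixed NE: P1 plays (A: 0.7069, B: 0.2931), P2 plays (X: 0.2931, Y: 0.7069)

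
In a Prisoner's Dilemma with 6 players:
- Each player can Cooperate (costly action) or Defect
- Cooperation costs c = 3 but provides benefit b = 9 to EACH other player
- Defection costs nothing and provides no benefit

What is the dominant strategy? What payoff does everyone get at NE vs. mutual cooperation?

Dominant: Defect; NE payoff = 0; Coop payoff = 42

Work:
Defect dominates (saves cost c = 3, benefit to others is external)
NE: All defect → everyone gets 0
If all cooperate: each receives (5)×9 - 3 = 42
Social dilemma: 42 > 0 but NE gives 0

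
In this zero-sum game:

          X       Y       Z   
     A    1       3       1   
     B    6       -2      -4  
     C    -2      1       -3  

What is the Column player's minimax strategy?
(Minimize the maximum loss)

Column should play Z, value = 1

Work:
Column player minimizes Row's maximum payoff:
Column X: max payoff to Row = 6
Column Y: max payoff to Row = 3
Column Z: max payoff to Row = 1
Minimum is 1, achieved by column Z.
Minimax strategy: Z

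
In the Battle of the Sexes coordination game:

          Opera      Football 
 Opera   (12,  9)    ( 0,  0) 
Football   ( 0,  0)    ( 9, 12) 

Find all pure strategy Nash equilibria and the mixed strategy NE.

Pure NE: (Opera, Opera) and (Football, Football); Mixed NE: p = 0.5714, q = 0.4286

Work:
Check pure NE:
(Opera, Opera): (12, 9) - no unilateral deviation beneficial
(Football, Football): (9, 12) - no unilateral deviation beneficial
Mixed NE: P1 plays Opera with p = 0.5714, P2 plays Opera with q = 0.4286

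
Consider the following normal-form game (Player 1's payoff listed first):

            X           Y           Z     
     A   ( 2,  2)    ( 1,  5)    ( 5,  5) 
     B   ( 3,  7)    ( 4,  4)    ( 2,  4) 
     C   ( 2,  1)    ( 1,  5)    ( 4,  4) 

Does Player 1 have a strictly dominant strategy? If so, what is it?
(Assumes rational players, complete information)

No strictly dominant strategy exists for Player 1

Work:
A strategy strictly dominates another if it gives a strictly higher payoff against every opponent action. Compare each pair of P1's strategies column-by-column:
  A vs B: [2 vs 3, 1 vs 4, 5 vs 2] → A does not strictly dominate B (column X: 2 ≤ 3)
  A vs C: [2 vs 2, 1 vs 1, 5 vs 4] → A does not strictly dominate C (column X: 2 ≤ 2)
  B vs A: [3 vs 2, 4 vs 1, 2 vs 5] → B does not strictly dominate A (column Z: 2 ≤ 5)
  B vs C: [3 vs 2, 4 vs 1, 2 vs 4] → B does not strictly dominate C (column Z: 2 ≤ 4)
  C vs A: [2 vs 2, 1 vs 1, 4 vs 5] → C does not strictly dominate A (column X: 2 ≤ 2)
  C vs B: [2 vs 3, 1 vs 4, 4 vs 2] → C does not strictly dominate B (column X: 2 ≤ 3)
No single strategy strictly dominates all others → no strictly dominant strategy.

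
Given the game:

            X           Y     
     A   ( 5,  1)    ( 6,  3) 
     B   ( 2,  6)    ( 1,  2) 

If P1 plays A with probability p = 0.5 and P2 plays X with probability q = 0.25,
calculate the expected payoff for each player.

E[P1] = 3.5, E[P2] = 2.75

Work:
E[P1] = p·q·π₁(A,X) + p·(1-q)·π₁(A,Y) + (1-p)·q·π₁(B,X) + (1-p)·(1-q)·π₁(B,Y)
= 0.5·0.25·5 + 0.5·0.75·6 + 0.5·0.25·2 + 0.5·0.75·1
= 3.5

E[P2] = 2.75 (similar calculation)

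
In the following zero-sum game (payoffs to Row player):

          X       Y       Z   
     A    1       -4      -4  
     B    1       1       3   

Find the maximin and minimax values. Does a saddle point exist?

Maximin = 1, Minimax = 1, Saddle: True

Work:
Row minimums: [-4, 1] → maximin = 1
Column maximums: [1, 1, 3] → minimax = 1
Saddle point exists! Game value = 1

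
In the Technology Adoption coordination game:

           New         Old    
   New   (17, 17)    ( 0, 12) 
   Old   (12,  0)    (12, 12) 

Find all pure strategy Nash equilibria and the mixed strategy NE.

Pure NE: (New, New) and (Old, Old); Mixed NE: p = 0.7059, q = 0.7059

Work:
Check pure NE:
(New, New): (17, 17) - no unilateral deviation beneficial
(Old, Old): (12, 12) - no unilateral deviation beneficial
Mixed NE: P1 plays New with p = 0.7059, P2 plays New with q = 0.7059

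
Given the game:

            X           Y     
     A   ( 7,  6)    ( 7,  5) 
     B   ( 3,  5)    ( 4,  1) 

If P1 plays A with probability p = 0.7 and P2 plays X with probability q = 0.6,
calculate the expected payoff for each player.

E[P1] = 5.92, E[P2] = 4.94

Work:
E[P1] = p·q·π₁(A,X) + p·(1-q)·π₁(A,Y) + (1-p)·q·π₁(B,X) + (1-p)·(1-q)·π₁(B,Y)
= 0.7·0.6·7 + 0.7·0.4·7 + 0.3·0.6·3 + 0.3·0.4·4
= 5.92

E[P2] = 4.94 (similar calculation)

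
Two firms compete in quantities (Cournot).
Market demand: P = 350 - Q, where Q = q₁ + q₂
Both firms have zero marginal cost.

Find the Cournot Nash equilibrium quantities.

q₁* = q₂* = 116.67; P* = 116.67

Work:
Profit: π_i = P·q_i = (a - q_i - q_j)·q_i
FOC: ∂π_i/∂q_i = a - 2q_i - q_j = 0
Reaction function: q_i = (350 - q_j)/2
Symmetry: q* = 350/3 = 116.67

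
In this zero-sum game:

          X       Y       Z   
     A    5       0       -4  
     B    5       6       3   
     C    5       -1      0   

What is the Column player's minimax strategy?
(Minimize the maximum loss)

Column should play Z, value = 3

Work:
Column player minimizes Row's maximum payoff:
Column X: max payoff to Row = 5
Column Y: max payoff to Row = 6
Column Z: max payoff to Row = 3
Minimum is 3, achieved by column Z.
Minimax strategy: Z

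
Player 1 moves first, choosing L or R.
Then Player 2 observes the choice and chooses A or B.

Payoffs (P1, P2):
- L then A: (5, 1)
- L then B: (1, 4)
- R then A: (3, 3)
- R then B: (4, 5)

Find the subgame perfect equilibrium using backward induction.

P1 plays R, P2 plays B after L and B after R; Payoff (4, 5)

Work:
Backward induction:
After L: P2 chooses B → P1 gets 1
After R: P2 chooses B → P1 gets 4
P1 chooses R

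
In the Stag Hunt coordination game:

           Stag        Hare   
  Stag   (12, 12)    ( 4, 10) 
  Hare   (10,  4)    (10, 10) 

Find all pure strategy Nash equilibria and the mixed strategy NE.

Pure NE: (Stag, Stag) and (Hare, Hare); Mixed NE: p = 0.75, q = 0.75

Work:
Check pure NE:
(Stag, Stag): (12, 12) - no unilateral deviation beneficial
(Hare, Hare): (10, 10) - no unilateral deviation beneficial
Mixed NE: P1 plays Stag with p = 0.75, P2 plays Stag with q = 0.75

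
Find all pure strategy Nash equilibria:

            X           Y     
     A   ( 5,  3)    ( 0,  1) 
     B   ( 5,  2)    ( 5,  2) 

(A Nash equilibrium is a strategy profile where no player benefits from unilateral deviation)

Nash equilibrium: (A, X), (B, X), (B, Y)

Work:
Best responses:
  P1 vs X: payoffs [5, 5] → best response A/B (payoff 5)
  P1 vs Y: payoffs [0, 5] → best response B (payoff 5)
  P2 vs A: payoffs [3, 1] → best response X (payoff 3)
  P2 vs B: payoffs [2, 2] → best response X/Y (payoff 2)
Mutual best responses: (A,X), (B,X), (B,Y) → Nash equilibria.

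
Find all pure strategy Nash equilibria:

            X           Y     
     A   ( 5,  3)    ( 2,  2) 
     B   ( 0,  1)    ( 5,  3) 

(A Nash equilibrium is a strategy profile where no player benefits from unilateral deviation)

Nash equilibrium: (A, X), (B, Y)

Work:
Best responses:
  P1 vs X: payoffs [5, 0] → best response A (payoff 5)
  P1 vs Y: payoffs [2, 5] → best response B (payoff 5)
  P2 vs A: payoffs [3, 2] → best response X (payoff 3)
  P2 vs B: payoffs [1, 3] → best response Y (payoff 3)
Mutual best responses: (A,X), (B,Y) → Nash equilibria.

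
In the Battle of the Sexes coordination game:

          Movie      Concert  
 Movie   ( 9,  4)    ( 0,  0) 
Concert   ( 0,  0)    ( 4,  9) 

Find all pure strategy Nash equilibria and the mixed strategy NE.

Pure NE: (Movie, Movie) and (Concert, Concert); Mixed NE: p = 0.6923, q = 0.3077

Work:
Check pure NE:
(Movie, Movie): (9, 4) - no unilateral deviation beneficial
(Concert, Concert): (4, 9) - no unilateral deviation beneficial
Mixed NE: P1 plays Movie with p = 0.6923, P2 plays Movie with q = 0.3077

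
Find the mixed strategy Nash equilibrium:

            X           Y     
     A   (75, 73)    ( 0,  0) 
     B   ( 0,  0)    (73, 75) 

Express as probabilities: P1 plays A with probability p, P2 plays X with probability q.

p = 0.5068, q = 0.4932

Work:
Find probabilities that make opponent indifferent:
P2 chooses q to make P1 indifferent between A and B
P1 chooses p to make P2 indifferent between X and Y
Mixed NE: P1 plays (A: 0.5068, B: 0.4932), P2 plays (X: 0.4932, Y: 0.5068)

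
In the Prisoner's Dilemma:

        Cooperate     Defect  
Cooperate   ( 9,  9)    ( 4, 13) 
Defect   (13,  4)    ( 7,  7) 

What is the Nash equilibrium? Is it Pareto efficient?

(Defect, Defect) is NE; not Pareto efficient

Work:
Defect dominates Cooperate for both players:
If P2 cooperates: Defect (13) > Cooperate (9)
If P2 defects: Defect (7) > Cooperate (4)
NE: (Defect, Defect) with payoff (7, 7)
But (Cooperate, Cooperate) = (9, 9) Pareto dominates (7, 7)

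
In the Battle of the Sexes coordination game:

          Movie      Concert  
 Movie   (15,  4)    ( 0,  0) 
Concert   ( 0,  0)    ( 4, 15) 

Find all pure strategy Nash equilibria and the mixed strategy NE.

Pure NE: (Movie, Movie) and (Concert, Concert); Mixed NE: p = 0.7895, q = 0.2105

Work:
Check pure NE:
(Movie, Movie): (15, 4) - no unilateral deviation beneficial
(Concert, Concert): (4, 15) - no unilateral deviation beneficial
Mixed NE: P1 plays Movie with p = 0.7895, P2 plays Movie with q = 0.2105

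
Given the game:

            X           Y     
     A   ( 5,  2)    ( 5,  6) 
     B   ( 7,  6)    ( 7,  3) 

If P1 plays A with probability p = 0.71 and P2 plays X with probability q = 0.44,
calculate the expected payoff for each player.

E[P1] = 5.58, E[P2] = 4.2632

Work:
E[P1] = p·q·π₁(A,X) + p·(1-q)·π₁(A,Y) + (1-p)·q·π₁(B,X) + (1-p)·(1-q)·π₁(B,Y)
= 0.71·0.44·5 + 0.71·0.56·5 + 0.29·0.44·7 + 0.29·0.56·7
= 5.58

E[P2] = 4.2632 (similar calculation)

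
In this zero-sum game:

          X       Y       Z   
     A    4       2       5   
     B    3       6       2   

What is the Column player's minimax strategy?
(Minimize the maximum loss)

Column should play X, value = 4

Work:
Column player minimizes Row's maximum payoff:
Column X: max payoff to Row = 4
Column Y: max payoff to Row = 6
Column Z: max payoff to Row = 5
Minimum is 4, achieved by column X.
Minimax strategy: X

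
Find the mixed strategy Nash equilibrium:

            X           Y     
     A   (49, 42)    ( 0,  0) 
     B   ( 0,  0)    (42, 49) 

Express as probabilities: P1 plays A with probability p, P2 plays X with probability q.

p = 0.5385, q = 0.4615

Work:
Find probabilities that make opponent indifferent:
P2 chooses q to make P1 indifferent between A and B
P1 chooses p to make P2 indifferent between X and Y
Mixed NE: P1 plays (A: 0.5385, B: 0.4615), P2 plays (X: 0.4615, Y: 0.5385)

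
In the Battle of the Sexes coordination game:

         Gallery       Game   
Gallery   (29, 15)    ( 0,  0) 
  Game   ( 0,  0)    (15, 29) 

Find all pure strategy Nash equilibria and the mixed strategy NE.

Pure NE: (Gallery, Gallery) and (Game, Game); Mixed NE: p = 0.6591, q = 0.3409

Work:
Check pure NE:
(Gallery, Gallery): (29, 15) - no unilateral deviation beneficial
(Game, Game): (15, 29) - no unilateral deviation beneficial
Mixed NE: P1 plays Gallery with p = 0.6591, P2 plays Gallery with q = 0.3409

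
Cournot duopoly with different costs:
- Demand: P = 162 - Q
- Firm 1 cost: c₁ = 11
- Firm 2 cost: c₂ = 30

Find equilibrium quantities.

q₁* = 56.67, q₂* = 37.67

Work:
Reaction: q₁ = (162 - 11 - q₂)/2
Reaction: q₂ = (162 - 30 - q₁)/2
Solve simultaneously:
q₁* = (162 - 2×11 + 30)/3 = 56.67
q₂* = (162 - 2×30 + 11)/3 = 37.67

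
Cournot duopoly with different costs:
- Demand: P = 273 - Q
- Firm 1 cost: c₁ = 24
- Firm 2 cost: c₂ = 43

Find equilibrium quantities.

q₁* = 89.33, q₂* = 70.33

Work:
Reaction: q₁ = (273 - 24 - q₂)/2
Reaction: q₂ = (273 - 43 - q₁)/2
Solve simultaneously:
q₁* = (273 - 2×24 + 43)/3 = 89.33
q₂* = (273 - 2×43 + 24)/3 = 70.33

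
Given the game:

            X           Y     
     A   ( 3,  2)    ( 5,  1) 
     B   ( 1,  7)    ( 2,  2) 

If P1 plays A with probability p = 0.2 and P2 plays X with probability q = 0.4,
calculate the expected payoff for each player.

E[P1] = 2.12, E[P2] = 3.48

Work:
E[P1] = p·q·π₁(A,X) + p·(1-q)·π₁(A,Y) + (1-p)·q·π₁(B,X) + (1-p)·(1-q)·π₁(B,Y)
= 0.2·0.4·3 + 0.2·0.6·5 + 0.8·0.4·1 + 0.8·0.6·2
= 2.12

E[P2] = 3.48 (similar calculation)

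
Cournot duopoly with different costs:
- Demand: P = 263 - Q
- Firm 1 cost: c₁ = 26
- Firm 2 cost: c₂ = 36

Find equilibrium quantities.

q₁* = 82.33, q₂* = 72.33

Work:
Reaction: q₁ = (263 - 26 - q₂)/2
Reaction: q₂ = (263 - 36 - q₁)/2
Solve simultaneously:
q₁* = (263 - 2×26 + 36)/3 = 82.33
q₂* = (263 - 2×36 + 26)/3 = 72.33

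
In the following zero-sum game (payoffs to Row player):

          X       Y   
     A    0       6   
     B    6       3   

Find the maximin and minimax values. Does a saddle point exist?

Maximin = 3, Minimax = 6, Saddle: False

Work:
Row minimums: [0, 3] → maximin = 3
Column maximums: [6, 6] → minimax = 6
No saddle point (maximin ≠ minimax). Mixed strategy needed.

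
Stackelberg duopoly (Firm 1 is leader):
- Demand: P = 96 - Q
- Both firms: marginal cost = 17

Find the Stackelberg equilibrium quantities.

q₁* (leader) = 39.5, q₂* (follower) = 19.75

Work:
Follower's reaction: q₂ = (a - c - q₁)/2
Leader substitutes: π₁ = q₁·(a - q₁ - (a-c-q₁)/2 - c)
FOC: q₁* = (96 - 17)/2 = 39.50
Then: q₂* = (96 - 17 - 39.5)/2 = 19.75
Leader has first-mover advantage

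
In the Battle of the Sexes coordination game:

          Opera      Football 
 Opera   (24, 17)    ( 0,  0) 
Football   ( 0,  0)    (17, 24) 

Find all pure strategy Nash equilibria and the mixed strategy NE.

Pure NE: (Opera, Opera) and (Football, Football); Mixed NE: p = 0.5854, q = 0.4146

Work:
Check pure NE:
(Opera, Opera): (24, 17) - no unilateral deviation beneficial
(Football, Football): (17, 24) - no unilateral deviation beneficial
Mixed NE: P1 plays Opera with p = 0.5854, P2 plays Opera with q = 0.4146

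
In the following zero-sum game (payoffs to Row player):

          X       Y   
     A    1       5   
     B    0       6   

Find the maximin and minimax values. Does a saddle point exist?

Maximin = 1, Minimax = 1, Saddle: True

Work:
Row minimums: [1, 0] → maximin = 1
Column maximums: [1, 6] → minimax = 1
Saddle point exists! Game value = 1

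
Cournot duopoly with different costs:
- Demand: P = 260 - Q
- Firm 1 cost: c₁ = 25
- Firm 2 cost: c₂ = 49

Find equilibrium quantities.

q₁* = 86.33, q₂* = 62.33

Work:
Reaction: q₁ = (260 - 25 - q₂)/2
Reaction: q₂ = (260 - 49 - q₁)/2
Solve simultaneously:
q₁* = (260 - 2×25 + 49)/3 = 86.33
q₂* = (260 - 2×49 + 25)/3 = 62.33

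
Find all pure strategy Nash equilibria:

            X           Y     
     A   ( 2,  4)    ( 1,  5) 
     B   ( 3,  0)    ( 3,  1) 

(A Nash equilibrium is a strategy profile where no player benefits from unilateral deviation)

Nash equilibrium: (B, Y)

Work:
Best responses:
  P1 vs X: payoffs [2, 3] → best response B (payoff 3)
  P1 vs Y: payoffs [1, 3] → best response B (payoff 3)
  P2 vs A: payoffs [4, 5] → best response Y (payoff 5)
  P2 vs B: payoffs [0, 1] → best response Y (payoff 1)
Mutual best responses: (B,Y) → Nash equilibria.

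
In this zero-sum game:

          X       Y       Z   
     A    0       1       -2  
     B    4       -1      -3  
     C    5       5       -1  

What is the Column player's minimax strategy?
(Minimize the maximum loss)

Column should play Z, value = -1

Work:
Column player minimizes Row's maximum payoff:
Column X: max payoff to Row = 5
Column Y: max payoff to Row = 5
Column Z: max payoff to Row = -1
Minimum is -1, achieved by column Z.
Minimax strategy: Z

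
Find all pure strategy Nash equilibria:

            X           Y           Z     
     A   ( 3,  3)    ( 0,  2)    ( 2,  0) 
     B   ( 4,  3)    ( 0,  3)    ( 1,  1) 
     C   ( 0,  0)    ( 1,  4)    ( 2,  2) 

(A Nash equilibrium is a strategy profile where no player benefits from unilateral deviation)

Nash equilibrium: (B, X), (C, Y)

Work:
Best responses:
  P1 vs X: payoffs [3, 4, 0] → best response B (payoff 4)
  P1 vs Y: payoffs [0, 0, 1] → best response C (payoff 1)
  P1 vs Z: payoffs [2, 1, 2] → best response A/C (payoff 2)
  P2 vs A: payoffs [3, 2, 0] → best response X (payoff 3)
  P2 vs B: payoffs [3, 3, 1] → best response X/Y (payoff 3)
  P2 vs C: payoffs [0, 4, 2] → best response Y (payoff 4)
Mutual best responses: (B,X), (C,Y) → Nash equilibria.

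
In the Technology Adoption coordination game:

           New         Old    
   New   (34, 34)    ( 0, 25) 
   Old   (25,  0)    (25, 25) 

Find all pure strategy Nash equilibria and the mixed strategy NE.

Pure NE: (New, New) and (Old, Old); Mixed NE: p = 0.7353, q = 0.7353

Work:
Check pure NE:
(New, New): (34, 34) - no unilateral deviation beneficial
(Old, Old): (25, 25) - no unilateral deviation beneficial
Mixed NE: P1 plays New with p = 0.7353, P2 plays New with q = 0.7353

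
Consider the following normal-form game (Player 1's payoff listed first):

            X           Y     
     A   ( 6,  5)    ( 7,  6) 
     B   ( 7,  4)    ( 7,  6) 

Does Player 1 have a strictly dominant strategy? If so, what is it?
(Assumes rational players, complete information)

No strictly dominant strategy exists for Player 1

Work:
A strategy strictly dominates another if it gives a strictly higher payoff against every opponent action. Compare each pair of P1's strategies column-by-column:
  A vs B: [6 vs 7, 7 vs 7] → A does not strictly dominate B (column X: 6 ≤ 7)
  B vs A: [7 vs 6, 7 vs 7] → B does not strictly dominate A (column Y: 7 ≤ 7)
No single strategy strictly dominates all others → no strictly dominant strategy.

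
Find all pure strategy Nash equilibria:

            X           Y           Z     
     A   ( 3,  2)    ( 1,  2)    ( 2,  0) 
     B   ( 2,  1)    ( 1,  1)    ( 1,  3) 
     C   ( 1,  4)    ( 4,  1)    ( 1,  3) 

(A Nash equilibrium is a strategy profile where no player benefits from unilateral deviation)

Nash equilibrium: (A, X)

Work:
Best responses:
  P1 vs X: payoffs [3, 2, 1] → best response A (payoff 3)
  P1 vs Y: payoffs [1, 1, 4] → best response C (payoff 4)
  P1 vs Z: payoffs [2, 1, 1] → best response A (payoff 2)
  P2 vs A: payoffs [2, 2, 0] → best response X/Y (payoff 2)
  P2 vs B: payoffs [1, 1, 3] → best response Z (payoff 3)
  P2 vs C: payoffs [4, 1, 3] → best response X (payoff 4)
Mutual best responses: (A,X) → Nash equilibria.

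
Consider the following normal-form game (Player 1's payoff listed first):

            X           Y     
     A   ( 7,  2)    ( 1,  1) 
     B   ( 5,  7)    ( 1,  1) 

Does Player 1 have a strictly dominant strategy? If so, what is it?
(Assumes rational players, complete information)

No strictly dominant strategy exists for Player 1

Work:
A strategy strictly dominates another if it gives a strictly higher payoff against every opponent action. Compare each pair of P1's strategies column-by-column:
  A vs B: [7 vs 5, 1 vs 1] → A does not strictly dominate B (column Y: 1 ≤ 1)
  B vs A: [5 vs 7, 1 vs 1] → B does not strictly dominate A (column X: 5 ≤ 7)
No single strategy strictly dominates all others → no strictly dominant strategy.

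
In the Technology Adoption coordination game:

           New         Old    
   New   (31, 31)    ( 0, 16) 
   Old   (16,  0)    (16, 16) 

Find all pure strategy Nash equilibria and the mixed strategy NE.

Pure NE: (New, New) and (Old, Old); Mixed NE: p = 0.5161, q = 0.5161

Work:
Check pure NE:
(New, New): (31, 31) - no unilateral deviation beneficial
(Old, Old): (16, 16) - no unilateral deviation beneficial
Mixed NE: P1 plays New with p = 0.5161, P2 plays New with q = 0.5161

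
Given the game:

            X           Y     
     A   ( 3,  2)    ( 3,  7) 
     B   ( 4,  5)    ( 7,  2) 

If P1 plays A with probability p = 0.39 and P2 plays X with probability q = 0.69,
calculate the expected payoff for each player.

E[P1] = 4.1773, E[P2] = 3.8672

Work:
E[P1] = p·q·π₁(A,X) + p·(1-q)·π₁(A,Y) + (1-p)·q·π₁(B,X) + (1-p)·(1-q)·π₁(B,Y)
= 0.39·0.69·3 + 0.39·0.31·3 + 0.61·0.69·4 + 0.61·0.31·7
= 4.1773

E[P2] = 3.8672 (similar calculation)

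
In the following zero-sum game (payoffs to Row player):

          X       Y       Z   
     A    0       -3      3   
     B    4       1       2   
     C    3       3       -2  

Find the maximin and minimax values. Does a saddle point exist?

Maximin = 1, Minimax = 3, Saddle: False

Work:
Row minimums: [-3, 1, -2] → maximin = 1
Column maximums: [4, 3, 3] → minimax = 3
No saddle point (maximin ≠ minimax). Mixed strategy needed.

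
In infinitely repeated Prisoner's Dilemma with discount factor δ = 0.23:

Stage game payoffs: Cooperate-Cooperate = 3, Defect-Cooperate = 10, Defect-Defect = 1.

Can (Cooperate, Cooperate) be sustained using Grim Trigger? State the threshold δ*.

δ* = 0.7778; since δ = 0.23 < 0.7778, cooperation cannot be sustained

Work:
For Grim Trigger:
Cooperate forever: 3/(1-δ)
Defect then punished: 10 + 1·δ/(1-δ)
Need: 3/(1-δ) ≥ 10 + 1·δ/(1-δ)
Solving: δ ≥ (T-R)/(T-P) = (10-3)/(10-1) = 0.7778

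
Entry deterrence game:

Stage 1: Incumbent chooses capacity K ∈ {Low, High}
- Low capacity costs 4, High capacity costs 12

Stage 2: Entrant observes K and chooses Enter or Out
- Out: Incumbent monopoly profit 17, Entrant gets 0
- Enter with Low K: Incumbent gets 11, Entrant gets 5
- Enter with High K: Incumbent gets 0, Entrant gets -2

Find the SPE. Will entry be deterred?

SPE: (Low, Enter|Low, Out|High); Entry not deterred. Incumbent net profit = 7, Entrant gets 5

Work:
After Low K: Entrant enters (5 > 0)
After High K: Entrant stays out (-2 < 0)
Incumbent: Low → 11−4=7, High → 17−12=5
Incumbent chooses Low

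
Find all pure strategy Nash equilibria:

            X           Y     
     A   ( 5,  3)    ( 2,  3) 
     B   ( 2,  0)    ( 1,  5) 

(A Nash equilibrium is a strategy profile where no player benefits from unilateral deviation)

Nash equilibrium: (A, X), (A, Y)

Work:
Best responses:
  P1 vs X: payoffs [5, 2] → best response A (payoff 5)
  P1 vs Y: payoffs [2, 1] → best response A (payoff 2)
  P2 vs A: payoffs [3, 3] → best response X/Y (payoff 3)
  P2 vs B: payoffs [0, 5] → best response Y (payoff 5)
Mutual best responses: (A,X), (A,Y) → Nash equilibria.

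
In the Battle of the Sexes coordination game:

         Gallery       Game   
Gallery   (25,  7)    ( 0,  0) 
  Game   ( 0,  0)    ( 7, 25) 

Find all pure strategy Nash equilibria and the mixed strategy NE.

Pure NE: (Gallery, Gallery) and (Game, Game); Mixed NE: p = 0.7812, q = 0.2188

Work:
Check pure NE:
(Gallery, Gallery): (25, 7) - no unilateral deviation beneficial
(Game, Game): (7, 25) - no unilateral deviation beneficial
Mixed NE: P1 plays Gallery with p = 0.7812, P2 plays Gallery with q = 0.2188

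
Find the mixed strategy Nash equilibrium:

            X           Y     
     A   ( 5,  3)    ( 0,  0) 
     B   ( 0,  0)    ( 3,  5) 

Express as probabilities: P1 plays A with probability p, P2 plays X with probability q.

p = 0.625, q = 0.375

Work:
Find probabilities that make opponent indifferent:
P2 chooses q to make P1 indifferent between A and B
P1 chooses p to make P2 indifferent between X and Y
Mixed NE: P1 plays (A: 0.625, B: 0.375), P2 plays (X: 0.375, Y: 0.625)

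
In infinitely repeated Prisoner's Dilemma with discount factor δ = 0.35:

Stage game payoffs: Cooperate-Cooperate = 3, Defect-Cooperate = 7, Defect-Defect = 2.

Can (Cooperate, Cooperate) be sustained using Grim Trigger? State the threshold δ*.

δ* = 0.8; since δ = 0.35 < 0.8, cooperation cannot be sustained

Work:
For Grim Trigger:
Cooperate forever: 3/(1-δ)
Defect then punished: 7 + 2·δ/(1-δ)
Need: 3/(1-δ) ≥ 7 + 2·δ/(1-δ)
Solving: δ ≥ (T-R)/(T-P) = (7-3)/(7-2) = 0.8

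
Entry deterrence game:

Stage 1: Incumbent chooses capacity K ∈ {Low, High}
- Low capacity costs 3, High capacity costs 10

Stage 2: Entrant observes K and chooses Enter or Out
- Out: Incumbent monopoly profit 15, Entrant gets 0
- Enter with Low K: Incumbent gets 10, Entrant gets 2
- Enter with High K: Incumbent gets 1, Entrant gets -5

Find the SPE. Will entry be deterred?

SPE: (Low, Enter|Low, Out|High); Entry not deterred. Incumbent net profit = 7, Entrant gets 2

Work:
After Low K: Entrant enters (2 > 0)
After High K: Entrant stays out (-5 < 0)
Incumbent: Low → 10−3=7, High → 15−10=5
Incumbent chooses Low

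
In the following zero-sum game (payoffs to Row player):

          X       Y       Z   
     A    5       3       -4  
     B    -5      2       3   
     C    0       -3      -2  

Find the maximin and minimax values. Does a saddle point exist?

Maximin = -3, Minimax = 3, Saddle: False

Work:
Row minimums: [-4, -5, -3] → maximin = -3
Column maximums: [5, 3, 3] → minimax = 3
No saddle point (maximin ≠ minimax). Mixed strategy needed.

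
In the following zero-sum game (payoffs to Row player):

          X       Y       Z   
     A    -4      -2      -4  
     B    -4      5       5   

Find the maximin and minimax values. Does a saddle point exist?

Maximin = -4, Minimax = -4, Saddle: True

Work:
Row minimums: [-4, -4] → maximin = -4
Column maximums: [-4, 5, 5] → minimax = -4
Saddle point exists! Game value = -4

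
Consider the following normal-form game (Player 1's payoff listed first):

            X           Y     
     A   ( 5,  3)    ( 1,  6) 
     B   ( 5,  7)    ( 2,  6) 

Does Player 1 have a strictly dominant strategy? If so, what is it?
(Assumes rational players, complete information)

No strictly dominant strategy exists for Player 1

Work:
A strategy strictly dominates another if it gives a strictly higher payoff against every opponent action. Compare each pair of P1's strategies column-by-column:
  A vs B: [5 vs 5, 1 vs 2] → A does not strictly dominate B (column X: 5 ≤ 5)
  B vs A: [5 vs 5, 2 vs 1] → B does not strictly dominate A (column X: 5 ≤ 5)
No single strategy strictly dominates all others → no strictly dominant strategy.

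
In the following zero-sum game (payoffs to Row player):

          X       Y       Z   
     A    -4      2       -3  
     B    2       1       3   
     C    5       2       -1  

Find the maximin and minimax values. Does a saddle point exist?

Maximin = 1, Minimax = 2, Saddle: False

Work:
Row minimums: [-4, 1, -1] → maximin = 1
Column maximums: [5, 2, 3] → minimax = 2
No saddle point (maximin ≠ minimax). Mixed strategy needed.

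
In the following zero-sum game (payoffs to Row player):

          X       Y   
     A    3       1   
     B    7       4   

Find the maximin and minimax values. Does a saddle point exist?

Maximin = 4, Minimax = 4, Saddle: True

Work:
Row minimums: [1, 4] → maximin = 4
Column maximums: [7, 4] → minimax = 4
Saddle point exists! Game value = 4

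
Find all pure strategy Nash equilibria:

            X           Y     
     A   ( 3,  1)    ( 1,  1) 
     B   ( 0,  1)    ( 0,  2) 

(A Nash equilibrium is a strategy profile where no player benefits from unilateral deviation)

Nash equilibrium: (A, X), (A, Y)

Work:
Best responses:
  P1 vs X: payoffs [3, 0] → best response A (payoff 3)
  P1 vs Y: payoffs [1, 0] → best response A (payoff 1)
  P2 vs A: payoffs [1, 1] → best response X/Y (payoff 1)
  P2 vs B: payoffs [1, 2] → best response Y (payoff 2)
Mutual best responses: (A,X), (A,Y) → Nash equilibria.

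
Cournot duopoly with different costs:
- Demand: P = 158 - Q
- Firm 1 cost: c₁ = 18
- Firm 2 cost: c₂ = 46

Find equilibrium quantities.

q₁* = 56.0, q₂* = 28.0

Work:
Reaction: q₁ = (158 - 18 - q₂)/2
Reaction: q₂ = (158 - 46 - q₁)/2
Solve simultaneously:
q₁* = (158 - 2×18 + 46)/3 = 56.0
q₂* = (158 - 2×46 + 18)/3 = 28.0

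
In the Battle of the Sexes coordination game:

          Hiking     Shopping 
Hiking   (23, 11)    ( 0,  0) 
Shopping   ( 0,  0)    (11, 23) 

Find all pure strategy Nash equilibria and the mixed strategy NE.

Pure NE: (Hiking, Hiking) and (Shopping, Shopping); Mixed NE: p = 0.6765, q = 0.3235

Work:
Check pure NE:
(Hiking, Hiking): (23, 11) - no unilateral deviation beneficial
(Shopping, Shopping): (11, 23) - no unilateral deviation beneficial
Mixed NE: P1 plays Hiking with p = 0.6765, P2 plays Hiking with q = 0.3235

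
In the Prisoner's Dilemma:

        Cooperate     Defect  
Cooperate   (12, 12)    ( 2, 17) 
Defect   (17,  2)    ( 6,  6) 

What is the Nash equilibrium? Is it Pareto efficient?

(Defect, Defect) is NE; not Pareto efficient

Work:
Defect dominates Cooperate for both players:
If P2 cooperates: Defect (17) > Cooperate (12)
If P2 defects: Defect (6) > Cooperate (2)
NE: (Defect, Defect) with payoff (6, 6)
But (Cooperate, Cooperate) = (12, 12) Pareto dominates (6, 6)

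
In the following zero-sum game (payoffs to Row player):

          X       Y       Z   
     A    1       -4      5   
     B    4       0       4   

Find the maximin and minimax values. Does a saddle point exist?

Maximin = 0, Minimax = 0, Saddle: True

Work:
Row minimums: [-4, 0] → maximin = 0
Column maximums: [4, 0, 5] → minimax = 0
Saddle point exists! Game value = 0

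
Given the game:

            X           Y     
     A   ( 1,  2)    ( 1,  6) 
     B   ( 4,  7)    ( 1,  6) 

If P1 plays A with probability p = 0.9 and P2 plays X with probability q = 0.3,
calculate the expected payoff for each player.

E[P1] = 1.09, E[P2] = 4.95

Work:
E[P1] = p·q·π₁(A,X) + p·(1-q)·π₁(A,Y) + (1-p)·q·π₁(B,X) + (1-p)·(1-q)·π₁(B,Y)
= 0.9·0.3·1 + 0.9·0.7·1 + 0.1·0.3·4 + 0.1·0.7·1
= 1.09

E[P2] = 4.95 (similar calculation)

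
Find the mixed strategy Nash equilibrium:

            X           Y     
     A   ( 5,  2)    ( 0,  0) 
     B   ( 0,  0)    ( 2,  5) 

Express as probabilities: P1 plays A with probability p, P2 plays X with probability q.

p = 0.7143, q = 0.2857

Work:
Find probabilities that make opponent indifferent:
P2 chooses q to make P1 indifferent between A and B
P1 chooses p to make P2 indifferent between X and Y
Mixed NE: P1 plays (A: 0.7143, B: 0.2857), P2 plays (X: 0.2857, Y: 0.7143)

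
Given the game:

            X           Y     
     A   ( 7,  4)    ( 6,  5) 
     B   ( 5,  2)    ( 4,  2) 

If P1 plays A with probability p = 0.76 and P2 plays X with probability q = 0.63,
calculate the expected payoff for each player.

E[P1] = 6.15, E[P2] = 3.8012

Work:
E[P1] = p·q·π₁(A,X) + p·(1-q)·π₁(A,Y) + (1-p)·q·π₁(B,X) + (1-p)·(1-q)·π₁(B,Y)
= 0.76·0.63·7 + 0.76·0.37·6 + 0.24·0.63·5 + 0.24·0.37·4
= 6.15

E[P2] = 3.8012 (similar calculation)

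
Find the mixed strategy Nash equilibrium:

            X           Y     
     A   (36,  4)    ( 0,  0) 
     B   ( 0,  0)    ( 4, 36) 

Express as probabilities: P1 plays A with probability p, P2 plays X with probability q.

p = 0.9, q = 0.1

Work:
Find probabilities that make opponent indifferent:
P2 chooses q to make P1 indifferent between A and B
P1 chooses p to make P2 indifferent between X and Y
Mixed NE: P1 plays (A: 0.9, B: 0.1), P2 plays (X: 0.1, Y: 0.9)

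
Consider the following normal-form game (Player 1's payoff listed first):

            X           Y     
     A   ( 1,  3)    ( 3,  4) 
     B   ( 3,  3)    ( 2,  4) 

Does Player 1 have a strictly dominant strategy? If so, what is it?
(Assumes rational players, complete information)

No strictly dominant strategy exists for Player 1

Work:
A strategy strictly dominates another if it gives a strictly higher payoff against every opponent action. Compare each pair of P1's strategies column-by-column:
  A vs B: [1 vs 3, 3 vs 2] → A does not strictly dominate B (column X: 1 ≤ 3)
  B vs A: [3 vs 1, 2 vs 3] → B does not strictly dominate A (column Y: 2 ≤ 3)
No single strategy strictly dominates all others → no strictly dominant strategy.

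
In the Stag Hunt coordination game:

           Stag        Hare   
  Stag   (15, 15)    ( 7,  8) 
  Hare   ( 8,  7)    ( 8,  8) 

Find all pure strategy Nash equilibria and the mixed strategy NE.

Pure NE: (Stag, Stag) and (Hare, Hare); Mixed NE: p = 0.125, q = 0.125

Work:
Check pure NE:
(Stag, Stag): (15, 15) - no unilateral deviation beneficial
(Hare, Hare): (8, 8) - no unilateral deviation beneficial
Mixed NE: P1 plays Stag with p = 0.125, P2 plays Stag with q = 0.125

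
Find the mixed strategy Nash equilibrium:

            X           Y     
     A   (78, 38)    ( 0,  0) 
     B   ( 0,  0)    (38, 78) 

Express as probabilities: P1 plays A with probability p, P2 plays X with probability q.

p = 0.6724, q = 0.3276

Work:
Find probabilities that make opponent indifferent:
P2 chooses q to make P1 indifferent between A and B
P1 chooses p to make P2 indifferent between X and Y
Mixed NE: P1 plays (A: 0.6724, B: 0.3276), P2 plays (X: 0.3276, Y: 0.6724)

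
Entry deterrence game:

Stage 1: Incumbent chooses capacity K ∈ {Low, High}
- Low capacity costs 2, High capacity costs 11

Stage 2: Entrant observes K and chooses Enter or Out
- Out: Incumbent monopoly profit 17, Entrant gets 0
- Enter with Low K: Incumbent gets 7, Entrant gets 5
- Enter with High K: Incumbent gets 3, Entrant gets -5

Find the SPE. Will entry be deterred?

SPE: (High, Enter|Low, Out|High); Entry deterred. Incumbent net profit = 6

Work:
After Low K: Entrant enters (5 > 0)
After High K: Entrant stays out (-5 < 0)
Incumbent: Low → 7−2=5, High → 17−11=6
Incumbent chooses High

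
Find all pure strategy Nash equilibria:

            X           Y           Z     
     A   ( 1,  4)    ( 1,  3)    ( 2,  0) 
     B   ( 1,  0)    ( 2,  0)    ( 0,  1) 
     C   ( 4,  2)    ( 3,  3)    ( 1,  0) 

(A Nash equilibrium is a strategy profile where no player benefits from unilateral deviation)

Nash equilibrium: (C, Y)

Work:
Best responses:
  P1 vs X: payoffs [1, 1, 4] → best response C (payoff 4)
  P1 vs Y: payoffs [1, 2, 3] → best response C (payoff 3)
  P1 vs Z: payoffs [2, 0, 1] → best response A (payoff 2)
  P2 vs A: payoffs [4, 3, 0] → best response X (payoff 4)
  P2 vs B: payoffs [0, 0, 1] → best response Z (payoff 1)
  P2 vs C: payoffs [2, 3, 0] → best response Y (payoff 3)
Mutual best responses: (C,Y) → Nash equilibria.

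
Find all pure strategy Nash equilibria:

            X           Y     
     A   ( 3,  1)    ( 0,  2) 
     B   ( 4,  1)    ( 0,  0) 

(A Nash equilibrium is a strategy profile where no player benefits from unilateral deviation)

Nash equilibrium: (A, Y), (B, X)

Work:
Best responses:
  P1 vs X: payoffs [3, 4] → best response B (payoff 4)
  P1 vs Y: payoffs [0, 0] → best response A/B (payoff 0)
  P2 vs A: payoffs [1, 2] → best response Y (payoff 2)
  P2 vs B: payoffs [1, 0] → best response X (payoff 1)
Mutual best responses: (A,Y), (B,X) → Nash equilibria.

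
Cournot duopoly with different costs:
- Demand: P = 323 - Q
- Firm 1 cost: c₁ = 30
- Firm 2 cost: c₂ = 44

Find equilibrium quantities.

q₁* = 102.33, q₂* = 88.33

Work:
Reaction: q₁ = (323 - 30 - q₂)/2
Reaction: q₂ = (323 - 44 - q₁)/2
Solve simultaneously:
q₁* = (323 - 2×30 + 44)/3 = 102.33
q₂* = (323 - 2×44 + 30)/3 = 88.33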